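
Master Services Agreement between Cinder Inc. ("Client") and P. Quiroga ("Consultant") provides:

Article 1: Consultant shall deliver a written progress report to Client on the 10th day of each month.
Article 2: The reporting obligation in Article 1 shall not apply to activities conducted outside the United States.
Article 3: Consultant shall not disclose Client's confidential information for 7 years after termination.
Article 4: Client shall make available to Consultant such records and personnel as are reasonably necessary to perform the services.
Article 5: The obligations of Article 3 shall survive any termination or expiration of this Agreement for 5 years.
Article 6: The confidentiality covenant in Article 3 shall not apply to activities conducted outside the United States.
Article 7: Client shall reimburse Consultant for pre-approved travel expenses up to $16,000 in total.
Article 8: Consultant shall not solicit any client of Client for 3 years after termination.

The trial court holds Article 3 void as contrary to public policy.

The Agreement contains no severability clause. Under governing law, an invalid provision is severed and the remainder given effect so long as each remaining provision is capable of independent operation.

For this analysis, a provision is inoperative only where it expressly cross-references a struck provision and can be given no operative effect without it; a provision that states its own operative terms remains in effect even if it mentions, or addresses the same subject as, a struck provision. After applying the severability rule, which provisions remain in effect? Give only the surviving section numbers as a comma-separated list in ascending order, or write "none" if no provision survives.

Article 3 is struck. Article 5 has no operative effect of its own apart from Article 3 and is therefore inoperative. The whole of Article 6 is the carve-out from the confidentiality covenant, defined by reference to Article 3, so Article 6 cannot stand once Article 3 is removed. With no severability clause, the stated default rule severs what cannot stand and enforces each remaining provision that can operate on its own. Article 1, Article 2, Article 4, Article 7, and Article 8 remain in effect.

1, 2, 4, 7, 8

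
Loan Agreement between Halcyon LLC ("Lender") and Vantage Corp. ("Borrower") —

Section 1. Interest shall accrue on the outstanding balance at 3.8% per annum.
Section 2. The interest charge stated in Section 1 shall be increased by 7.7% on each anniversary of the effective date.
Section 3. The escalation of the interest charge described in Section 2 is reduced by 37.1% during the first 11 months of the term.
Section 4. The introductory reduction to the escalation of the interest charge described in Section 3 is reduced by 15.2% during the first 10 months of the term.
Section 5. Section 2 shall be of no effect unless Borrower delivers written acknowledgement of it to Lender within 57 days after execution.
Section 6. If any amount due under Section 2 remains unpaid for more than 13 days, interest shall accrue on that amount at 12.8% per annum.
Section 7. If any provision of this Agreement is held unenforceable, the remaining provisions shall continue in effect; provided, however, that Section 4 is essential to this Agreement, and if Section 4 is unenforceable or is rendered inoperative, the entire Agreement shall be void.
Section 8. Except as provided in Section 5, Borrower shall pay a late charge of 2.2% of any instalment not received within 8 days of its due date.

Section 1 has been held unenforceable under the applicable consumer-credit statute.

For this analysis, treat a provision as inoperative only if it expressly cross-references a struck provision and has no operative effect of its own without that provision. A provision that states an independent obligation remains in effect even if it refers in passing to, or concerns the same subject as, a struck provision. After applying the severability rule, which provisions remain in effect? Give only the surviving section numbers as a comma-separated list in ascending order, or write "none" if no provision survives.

Section 1 is struck. Section 2 does nothing except set the escalation of the interest charge by reference to Section 1; with Section 1 gone it has no independent effect and is inoperative. The whole of Section 3 is the introductory reduction to the escalation of the interest charge, defined by reference to Section 2, so Section 3 cannot stand once Section 2 is removed. Section 5 operates only by reference to Section 2, so it falls with Section 2. Section 6 operates only by reference to Section 2, so it falls with Section 2. Section 4 does nothing except set the introductory reduction to the introductory reduction to the escalation of the interest charge by reference to Section 3; with Section 3 gone it has no independent effect and is inoperative. Section 7 makes Section 4 an essential term, and Section 4 has been rendered inoperative by the cascade; under Section 7, the entire Agreement is therefore void. No provision of the Agreement survives.

none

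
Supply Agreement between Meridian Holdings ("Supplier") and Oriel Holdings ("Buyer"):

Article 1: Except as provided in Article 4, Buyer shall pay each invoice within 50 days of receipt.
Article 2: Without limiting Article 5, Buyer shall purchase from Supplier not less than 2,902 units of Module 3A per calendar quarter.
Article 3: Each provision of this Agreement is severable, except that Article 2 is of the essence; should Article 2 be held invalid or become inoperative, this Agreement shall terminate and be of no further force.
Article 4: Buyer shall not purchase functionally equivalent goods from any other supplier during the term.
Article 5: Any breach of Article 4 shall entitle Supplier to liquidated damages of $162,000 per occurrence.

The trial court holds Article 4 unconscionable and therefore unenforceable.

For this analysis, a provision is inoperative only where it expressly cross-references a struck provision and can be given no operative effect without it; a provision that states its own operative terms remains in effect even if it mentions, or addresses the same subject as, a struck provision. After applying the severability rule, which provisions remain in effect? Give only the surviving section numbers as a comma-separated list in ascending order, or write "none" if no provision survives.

1, 2, 3

Article 4 is struck. Article 5 does nothing except set the liquidated-damages amount by reference to Article 4; with Article 4 gone it has no independent effect and is inoperative. Although Article 2 refers to Article 5, its operative terms do not depend on Article 5, so it remains in effect. Although Article 1 refers to Article 4, its operative terms do not depend on Article 4, so it remains in effect. Article 3 makes Article 2 an essential term, but Article 2 is unaffected, so the severability proviso in Article 3 preserves the remaining provisions. Article 1, Article 2, and Article 3 remain in effect.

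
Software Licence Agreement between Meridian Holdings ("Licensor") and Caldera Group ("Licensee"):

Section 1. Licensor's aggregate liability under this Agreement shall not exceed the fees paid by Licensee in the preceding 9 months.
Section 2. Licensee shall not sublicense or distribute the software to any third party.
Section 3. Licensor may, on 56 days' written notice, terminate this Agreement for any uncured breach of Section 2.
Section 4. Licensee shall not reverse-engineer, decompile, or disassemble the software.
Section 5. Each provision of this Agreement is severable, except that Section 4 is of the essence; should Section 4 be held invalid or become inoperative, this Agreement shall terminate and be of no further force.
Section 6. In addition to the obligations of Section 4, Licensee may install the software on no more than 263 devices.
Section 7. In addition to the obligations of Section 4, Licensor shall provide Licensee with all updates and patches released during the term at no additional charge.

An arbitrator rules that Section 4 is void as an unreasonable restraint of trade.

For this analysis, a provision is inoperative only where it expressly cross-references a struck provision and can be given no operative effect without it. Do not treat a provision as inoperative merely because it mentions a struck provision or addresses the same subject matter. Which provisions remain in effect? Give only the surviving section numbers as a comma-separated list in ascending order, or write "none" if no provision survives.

none

Section 4 is struck. No other provision's operative terms depend on Section 4. Section 5 makes Section 4 an essential term, and Section 4 is the provision held invalid; under Section 5, the entire Agreement is therefore void. No provision of the Agreement survives.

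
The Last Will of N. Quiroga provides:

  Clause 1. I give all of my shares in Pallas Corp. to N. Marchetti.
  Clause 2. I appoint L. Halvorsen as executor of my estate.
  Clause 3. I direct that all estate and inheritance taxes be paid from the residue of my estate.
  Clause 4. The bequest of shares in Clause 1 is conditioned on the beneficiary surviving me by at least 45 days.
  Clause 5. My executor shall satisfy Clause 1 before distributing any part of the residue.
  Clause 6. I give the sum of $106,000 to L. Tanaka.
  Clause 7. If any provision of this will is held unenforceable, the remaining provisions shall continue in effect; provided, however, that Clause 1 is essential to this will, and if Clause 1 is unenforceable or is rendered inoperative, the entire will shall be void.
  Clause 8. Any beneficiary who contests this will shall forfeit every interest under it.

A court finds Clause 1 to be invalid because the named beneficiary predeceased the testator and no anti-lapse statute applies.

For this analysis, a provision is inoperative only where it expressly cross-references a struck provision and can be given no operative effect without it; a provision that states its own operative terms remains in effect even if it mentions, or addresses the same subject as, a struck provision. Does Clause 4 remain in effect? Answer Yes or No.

No

Clause 1 is struck. Clause 4 merely fixes the survivorship condition on Clause 1; with Clause 1 gone it has nothing to operate on and falls away. Clause 5 merely fixes the priority direction for Clause 1; with Clause 1 gone it has nothing to operate on and falls away. Clause 7 makes Clause 1 an essential term, and Clause 1 is the provision held invalid; under Clause 7, the entire will is therefore void. No provision of the will survives. Clause 4 is among the inoperative provisions, so the answer is no.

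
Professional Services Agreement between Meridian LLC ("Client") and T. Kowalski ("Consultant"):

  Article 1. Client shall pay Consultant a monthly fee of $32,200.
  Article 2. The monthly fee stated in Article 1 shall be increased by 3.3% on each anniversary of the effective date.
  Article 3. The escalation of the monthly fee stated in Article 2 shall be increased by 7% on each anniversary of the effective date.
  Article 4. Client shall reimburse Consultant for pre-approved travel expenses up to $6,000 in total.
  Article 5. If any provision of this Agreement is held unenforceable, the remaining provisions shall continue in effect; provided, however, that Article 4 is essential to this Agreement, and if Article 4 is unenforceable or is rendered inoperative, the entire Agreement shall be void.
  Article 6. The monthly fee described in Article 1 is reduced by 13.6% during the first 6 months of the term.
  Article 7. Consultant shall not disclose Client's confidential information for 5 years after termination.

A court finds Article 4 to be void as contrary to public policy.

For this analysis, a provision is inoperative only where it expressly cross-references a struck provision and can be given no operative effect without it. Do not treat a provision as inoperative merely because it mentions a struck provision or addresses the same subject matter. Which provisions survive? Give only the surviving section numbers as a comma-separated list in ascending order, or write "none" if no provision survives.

none

Article 4 is struck. Nothing else in the Agreement is defined by reference to Article 4. Article 5 makes Article 4 an essential term, and Article 4 is the provision held invalid; under Article 5, the entire Agreement is therefore void. No provision of the Agreement survives.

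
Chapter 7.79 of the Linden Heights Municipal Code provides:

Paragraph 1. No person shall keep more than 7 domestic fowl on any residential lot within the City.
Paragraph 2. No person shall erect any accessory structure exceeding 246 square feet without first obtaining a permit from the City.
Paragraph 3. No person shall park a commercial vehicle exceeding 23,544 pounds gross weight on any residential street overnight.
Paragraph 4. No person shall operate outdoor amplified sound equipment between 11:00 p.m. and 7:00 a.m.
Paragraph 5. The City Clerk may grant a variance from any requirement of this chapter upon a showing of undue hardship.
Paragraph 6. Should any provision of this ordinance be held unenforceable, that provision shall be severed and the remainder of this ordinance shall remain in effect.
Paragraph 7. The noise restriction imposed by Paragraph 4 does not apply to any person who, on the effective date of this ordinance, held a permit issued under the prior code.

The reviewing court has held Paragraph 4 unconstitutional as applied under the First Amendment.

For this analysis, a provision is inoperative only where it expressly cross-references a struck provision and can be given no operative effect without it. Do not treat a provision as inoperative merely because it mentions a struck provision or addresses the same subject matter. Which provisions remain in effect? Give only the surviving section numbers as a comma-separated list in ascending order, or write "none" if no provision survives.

Paragraph 4 is struck. Paragraph 7 operates only by reference to Paragraph 4, so it falls with Paragraph 4. Under the severability clause in Paragraph 6, the remaining provisions continue in force. Paragraph 1, Paragraph 2, Paragraph 3, Paragraph 5, and Paragraph 6 remain in effect.

1, 2, 3, 5, 6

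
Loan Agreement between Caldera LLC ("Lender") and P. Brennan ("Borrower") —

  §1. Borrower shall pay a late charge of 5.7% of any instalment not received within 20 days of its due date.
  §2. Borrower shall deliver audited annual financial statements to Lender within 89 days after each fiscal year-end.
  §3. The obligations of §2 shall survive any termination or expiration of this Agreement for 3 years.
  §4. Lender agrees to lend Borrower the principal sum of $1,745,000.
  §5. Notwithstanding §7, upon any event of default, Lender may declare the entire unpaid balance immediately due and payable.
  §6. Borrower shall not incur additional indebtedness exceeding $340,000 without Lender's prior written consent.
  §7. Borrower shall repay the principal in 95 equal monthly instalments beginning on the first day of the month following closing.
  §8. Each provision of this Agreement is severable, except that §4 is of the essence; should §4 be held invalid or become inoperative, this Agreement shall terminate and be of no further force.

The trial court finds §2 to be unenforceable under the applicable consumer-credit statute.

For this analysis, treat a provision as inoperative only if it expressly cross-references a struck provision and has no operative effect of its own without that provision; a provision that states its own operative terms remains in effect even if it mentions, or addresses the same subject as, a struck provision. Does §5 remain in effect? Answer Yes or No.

Yes

§2 is struck. §3 merely fixes the survival period for §2; with §2 gone it has nothing to operate on and falls away. §8 makes §4 an essential term, but §4 is unaffected, so the severability proviso in §8 preserves the remaining provisions. That leaves §1, §4, §5, §6, §7, and §8 in effect. §5 is among the surviving provisions, so the answer is yes.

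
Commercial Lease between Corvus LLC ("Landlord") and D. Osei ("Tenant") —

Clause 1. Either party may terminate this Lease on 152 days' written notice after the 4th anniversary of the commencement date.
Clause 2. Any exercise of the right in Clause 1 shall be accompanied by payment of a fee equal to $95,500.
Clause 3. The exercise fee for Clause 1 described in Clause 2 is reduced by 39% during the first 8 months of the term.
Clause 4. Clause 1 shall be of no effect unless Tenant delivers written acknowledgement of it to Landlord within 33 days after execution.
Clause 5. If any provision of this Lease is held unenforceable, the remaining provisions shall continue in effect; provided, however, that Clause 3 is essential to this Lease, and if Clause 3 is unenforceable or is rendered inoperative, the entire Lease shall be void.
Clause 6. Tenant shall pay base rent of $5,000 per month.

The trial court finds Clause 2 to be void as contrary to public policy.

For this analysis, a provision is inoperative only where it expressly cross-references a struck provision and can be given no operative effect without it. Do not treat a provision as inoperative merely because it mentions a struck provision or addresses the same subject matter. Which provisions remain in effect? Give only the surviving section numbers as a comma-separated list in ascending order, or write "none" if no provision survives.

none

Clause 2 is struck. Clause 3 does nothing except set the introductory reduction to the exercise fee for Clause 1 by reference to Clause 2; with Clause 2 gone it has no independent effect and is inoperative. Clause 5 makes Clause 3 an essential term, and Clause 3 has been rendered inoperative by the cascade; under Clause 5, the entire Lease is therefore void. No provision of the Lease survives.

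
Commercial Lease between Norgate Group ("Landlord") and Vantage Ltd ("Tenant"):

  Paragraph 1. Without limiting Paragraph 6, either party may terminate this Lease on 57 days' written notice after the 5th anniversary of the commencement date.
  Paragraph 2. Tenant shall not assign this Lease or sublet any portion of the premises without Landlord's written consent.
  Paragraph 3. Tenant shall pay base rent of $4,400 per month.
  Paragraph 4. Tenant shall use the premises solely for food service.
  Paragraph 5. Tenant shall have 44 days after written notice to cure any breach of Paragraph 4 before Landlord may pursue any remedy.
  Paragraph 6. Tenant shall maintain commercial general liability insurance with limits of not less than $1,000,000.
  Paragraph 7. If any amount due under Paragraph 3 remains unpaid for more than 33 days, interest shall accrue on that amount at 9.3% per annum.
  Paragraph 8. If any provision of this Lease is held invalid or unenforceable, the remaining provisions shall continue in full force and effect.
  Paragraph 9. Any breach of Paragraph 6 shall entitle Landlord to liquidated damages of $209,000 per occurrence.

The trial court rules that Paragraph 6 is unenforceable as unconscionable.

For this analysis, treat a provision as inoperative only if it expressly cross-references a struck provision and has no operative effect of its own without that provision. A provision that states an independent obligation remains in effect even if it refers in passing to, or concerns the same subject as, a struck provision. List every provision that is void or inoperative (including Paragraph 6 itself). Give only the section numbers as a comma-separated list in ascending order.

Paragraph 6 is struck. Paragraph 9 operates only by reference to Paragraph 6, so it falls with Paragraph 6. Paragraph 1 mentions Paragraph 6 but its own obligation stands independently of Paragraph 6, so Paragraph 1 is not affected. Paragraph 8 is a severability clause and preserves every provision that can still be given independent effect. Paragraph 1, Paragraph 2, Paragraph 3, Paragraph 4, Paragraph 5, Paragraph 7, and Paragraph 8 remain in effect.

6, 9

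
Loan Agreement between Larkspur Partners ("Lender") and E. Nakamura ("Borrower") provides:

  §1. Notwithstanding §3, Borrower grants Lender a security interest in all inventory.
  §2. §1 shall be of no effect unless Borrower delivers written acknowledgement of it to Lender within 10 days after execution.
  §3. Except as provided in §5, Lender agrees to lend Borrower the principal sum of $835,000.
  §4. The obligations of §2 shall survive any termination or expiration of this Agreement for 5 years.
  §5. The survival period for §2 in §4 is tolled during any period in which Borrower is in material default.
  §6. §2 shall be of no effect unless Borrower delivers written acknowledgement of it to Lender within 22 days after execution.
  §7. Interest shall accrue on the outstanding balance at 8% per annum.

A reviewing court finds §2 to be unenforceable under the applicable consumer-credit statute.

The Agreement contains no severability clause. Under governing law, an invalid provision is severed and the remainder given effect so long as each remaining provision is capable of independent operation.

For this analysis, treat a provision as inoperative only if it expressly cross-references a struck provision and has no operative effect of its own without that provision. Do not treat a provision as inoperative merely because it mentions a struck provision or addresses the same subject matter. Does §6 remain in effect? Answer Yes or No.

No

§2 is struck. §4 has no operative effect of its own apart from §2 and is therefore inoperative. §6 operates only by reference to §2, so it falls with §2. §5 does nothing except set the tolling of the survival period for §2 by reference to §4; with §4 gone it has no independent effect and is inoperative. Although §3 refers to §5, its operative terms do not depend on §5, so it remains in effect. With no severability clause, the stated default rule severs what cannot stand and enforces each remaining provision that can operate on its own. The provisions still in force are §1, §3, and §7. §6 is among the inoperative provisions, so the answer is no.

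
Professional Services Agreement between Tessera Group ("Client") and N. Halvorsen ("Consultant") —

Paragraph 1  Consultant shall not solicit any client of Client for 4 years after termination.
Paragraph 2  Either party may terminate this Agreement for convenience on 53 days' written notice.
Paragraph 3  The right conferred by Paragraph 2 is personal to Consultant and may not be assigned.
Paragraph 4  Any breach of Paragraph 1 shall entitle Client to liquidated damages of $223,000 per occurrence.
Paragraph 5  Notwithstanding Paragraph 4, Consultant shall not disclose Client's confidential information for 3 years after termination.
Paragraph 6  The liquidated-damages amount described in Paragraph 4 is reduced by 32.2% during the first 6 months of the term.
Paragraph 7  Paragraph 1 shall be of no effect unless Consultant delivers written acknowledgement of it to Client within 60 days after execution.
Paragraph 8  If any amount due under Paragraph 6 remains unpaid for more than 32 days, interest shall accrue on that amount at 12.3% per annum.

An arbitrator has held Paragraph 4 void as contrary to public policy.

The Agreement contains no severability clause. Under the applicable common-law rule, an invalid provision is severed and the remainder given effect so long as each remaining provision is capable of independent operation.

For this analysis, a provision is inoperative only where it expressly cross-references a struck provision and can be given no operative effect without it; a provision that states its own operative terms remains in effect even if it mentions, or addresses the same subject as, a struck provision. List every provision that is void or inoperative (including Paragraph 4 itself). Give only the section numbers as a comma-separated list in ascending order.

4, 6, 8

Paragraph 4 is struck. Paragraph 6 operates only by reference to Paragraph 4, so it falls with Paragraph 4. Paragraph 8 has no operative effect of its own apart from Paragraph 6 and is therefore inoperative. Paragraph 5 mentions Paragraph 4 but its own obligation stands independently of Paragraph 4, so Paragraph 5 is not affected. With no severability clause, the stated default rule severs what cannot stand and enforces each remaining provision that can operate on its own. The provisions still in force are Paragraph 1, Paragraph 2, Paragraph 3, Paragraph 5, and Paragraph 7.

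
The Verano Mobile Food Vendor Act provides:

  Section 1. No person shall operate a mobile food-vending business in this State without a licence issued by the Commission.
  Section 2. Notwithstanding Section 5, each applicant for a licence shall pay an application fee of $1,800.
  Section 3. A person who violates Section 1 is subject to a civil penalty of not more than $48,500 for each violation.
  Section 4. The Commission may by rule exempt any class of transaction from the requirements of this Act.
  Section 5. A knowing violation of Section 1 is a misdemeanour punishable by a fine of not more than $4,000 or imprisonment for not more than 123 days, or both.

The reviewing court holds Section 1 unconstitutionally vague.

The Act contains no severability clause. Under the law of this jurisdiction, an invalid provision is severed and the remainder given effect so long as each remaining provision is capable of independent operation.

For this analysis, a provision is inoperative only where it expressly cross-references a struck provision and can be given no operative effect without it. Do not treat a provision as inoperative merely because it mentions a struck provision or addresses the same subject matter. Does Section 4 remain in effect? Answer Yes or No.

Section 1 is struck. The only function of Section 3 is the civil penalty for violating Section 1, so it cannot stand once Section 1 is removed. Section 5 has no operative effect of its own apart from Section 1 and is therefore inoperative. Although Section 2 refers to Section 5, its operative terms do not depend on Section 5, so it remains in effect. Under the stated default rule, only provisions that cannot operate independently fall away; the rest are enforced. That leaves Section 2 and Section 4 in effect. Section 4 is among the surviving provisions, so the answer is yes.

Yes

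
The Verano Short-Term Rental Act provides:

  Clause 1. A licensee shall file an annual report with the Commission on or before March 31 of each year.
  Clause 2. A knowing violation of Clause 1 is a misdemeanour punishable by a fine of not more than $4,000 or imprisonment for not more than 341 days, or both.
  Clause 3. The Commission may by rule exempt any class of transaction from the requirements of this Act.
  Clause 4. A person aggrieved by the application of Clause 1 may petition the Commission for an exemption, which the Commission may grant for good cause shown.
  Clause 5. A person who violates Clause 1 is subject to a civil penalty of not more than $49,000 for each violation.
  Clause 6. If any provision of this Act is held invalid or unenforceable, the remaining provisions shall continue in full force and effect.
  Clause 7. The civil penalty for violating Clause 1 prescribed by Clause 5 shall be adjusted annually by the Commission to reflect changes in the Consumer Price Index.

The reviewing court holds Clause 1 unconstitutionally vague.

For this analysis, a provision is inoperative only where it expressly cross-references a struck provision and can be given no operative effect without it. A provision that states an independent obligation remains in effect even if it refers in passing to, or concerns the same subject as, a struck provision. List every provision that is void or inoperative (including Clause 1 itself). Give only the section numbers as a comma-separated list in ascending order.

Clause 1 is struck. Clause 2 operates only by reference to Clause 1, so it falls with Clause 1. The only function of Clause 4 is the exemption procedure for Clause 1, so it cannot stand once Clause 1 is removed. Clause 5 operates only by reference to Clause 1, so it falls with Clause 1. Clause 7 does nothing except set the indexation of the civil penalty for violating Clause 1 by reference to Clause 5; with Clause 5 gone it has no independent effect and is inoperative. Under the severability clause in Clause 6, the remaining provisions continue in force. Clause 3 and Clause 6 remain in effect.

1, 2, 4, 5, 7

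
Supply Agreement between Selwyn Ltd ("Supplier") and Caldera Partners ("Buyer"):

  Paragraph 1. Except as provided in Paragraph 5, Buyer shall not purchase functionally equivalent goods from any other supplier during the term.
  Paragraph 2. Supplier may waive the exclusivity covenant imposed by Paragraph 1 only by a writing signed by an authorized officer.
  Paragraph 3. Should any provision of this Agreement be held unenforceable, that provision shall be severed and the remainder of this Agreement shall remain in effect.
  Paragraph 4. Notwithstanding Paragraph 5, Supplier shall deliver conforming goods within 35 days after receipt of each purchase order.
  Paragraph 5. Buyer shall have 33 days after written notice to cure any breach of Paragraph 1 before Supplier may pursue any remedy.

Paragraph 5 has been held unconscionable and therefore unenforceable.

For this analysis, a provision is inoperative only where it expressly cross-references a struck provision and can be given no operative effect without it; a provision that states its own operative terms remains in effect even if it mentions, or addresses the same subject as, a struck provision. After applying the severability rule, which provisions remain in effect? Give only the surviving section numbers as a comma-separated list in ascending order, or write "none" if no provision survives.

Paragraph 5 is struck. Paragraph 1 mentions Paragraph 5 but its own obligation stands independently of Paragraph 5, so Paragraph 1 is not affected. Paragraph 4 mentions Paragraph 5 but its own obligation stands independently of Paragraph 5, so Paragraph 4 is not affected. Nothing else in the Agreement is defined by reference to Paragraph 5. Paragraph 3 is a severability clause and preserves every provision that can still be given independent effect. Paragraph 1, Paragraph 2, Paragraph 3, and Paragraph 4 remain in effect.

1, 2, 3, 4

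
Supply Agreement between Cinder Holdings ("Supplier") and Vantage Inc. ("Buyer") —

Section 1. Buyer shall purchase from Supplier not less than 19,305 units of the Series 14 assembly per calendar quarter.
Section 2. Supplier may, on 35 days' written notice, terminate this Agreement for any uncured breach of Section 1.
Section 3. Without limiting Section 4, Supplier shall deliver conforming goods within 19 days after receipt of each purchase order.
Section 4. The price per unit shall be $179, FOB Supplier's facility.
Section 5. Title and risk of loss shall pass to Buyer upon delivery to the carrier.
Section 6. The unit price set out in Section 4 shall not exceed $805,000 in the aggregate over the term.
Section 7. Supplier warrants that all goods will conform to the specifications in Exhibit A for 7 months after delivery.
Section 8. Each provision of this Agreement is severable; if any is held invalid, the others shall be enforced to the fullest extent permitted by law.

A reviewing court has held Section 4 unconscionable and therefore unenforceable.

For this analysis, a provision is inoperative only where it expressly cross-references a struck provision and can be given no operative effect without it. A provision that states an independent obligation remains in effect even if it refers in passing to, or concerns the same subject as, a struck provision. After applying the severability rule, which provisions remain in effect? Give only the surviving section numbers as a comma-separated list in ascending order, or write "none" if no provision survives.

Section 4 is struck. Section 6 does nothing except set the aggregate cap on the unit price by reference to Section 4; with Section 4 gone it has no independent effect and is inoperative. Section 3 mentions Section 4 but its own obligation stands independently of Section 4, so Section 3 is not affected. Section 8 is a severability clause and preserves every provision that can still be given independent effect. That leaves Section 1, Section 2, Section 3, Section 5, Section 7, and Section 8 in effect.

1, 2, 3, 5, 7, 8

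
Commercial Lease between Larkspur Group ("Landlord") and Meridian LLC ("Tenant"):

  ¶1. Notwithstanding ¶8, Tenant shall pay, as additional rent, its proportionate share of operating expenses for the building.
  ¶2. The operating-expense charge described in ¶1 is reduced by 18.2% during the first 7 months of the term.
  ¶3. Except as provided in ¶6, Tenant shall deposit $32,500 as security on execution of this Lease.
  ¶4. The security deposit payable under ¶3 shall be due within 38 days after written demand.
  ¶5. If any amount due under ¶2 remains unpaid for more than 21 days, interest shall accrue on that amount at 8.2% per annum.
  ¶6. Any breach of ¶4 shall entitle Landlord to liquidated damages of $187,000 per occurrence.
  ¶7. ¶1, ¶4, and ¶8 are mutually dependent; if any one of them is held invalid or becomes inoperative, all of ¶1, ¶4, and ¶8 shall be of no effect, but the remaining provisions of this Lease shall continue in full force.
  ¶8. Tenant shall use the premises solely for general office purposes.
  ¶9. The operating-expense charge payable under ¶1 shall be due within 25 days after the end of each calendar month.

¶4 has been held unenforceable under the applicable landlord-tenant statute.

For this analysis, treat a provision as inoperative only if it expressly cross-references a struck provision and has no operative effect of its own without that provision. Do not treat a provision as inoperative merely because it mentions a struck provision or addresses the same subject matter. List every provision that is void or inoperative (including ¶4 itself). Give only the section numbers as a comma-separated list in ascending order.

1, 2, 4, 5, 6, 8, 9

¶4 is struck. The whole of ¶6 is the liquidated-damages amount, defined by reference to ¶4, so ¶6 cannot stand once ¶4 is removed. ¶3 mentions ¶6 but its own obligation stands independently of ¶6, so ¶3 is not affected. ¶7 declares ¶1, ¶4, and ¶8 mutually dependent; since one of them has fallen, all of them are of no effect. That brings down ¶1 and ¶8 as well. ¶2, ¶5, and ¶9 in turn depend solely on a provision now struck and likewise fall. The remainder continues in force under ¶7. The provisions still in force are ¶3 and ¶7.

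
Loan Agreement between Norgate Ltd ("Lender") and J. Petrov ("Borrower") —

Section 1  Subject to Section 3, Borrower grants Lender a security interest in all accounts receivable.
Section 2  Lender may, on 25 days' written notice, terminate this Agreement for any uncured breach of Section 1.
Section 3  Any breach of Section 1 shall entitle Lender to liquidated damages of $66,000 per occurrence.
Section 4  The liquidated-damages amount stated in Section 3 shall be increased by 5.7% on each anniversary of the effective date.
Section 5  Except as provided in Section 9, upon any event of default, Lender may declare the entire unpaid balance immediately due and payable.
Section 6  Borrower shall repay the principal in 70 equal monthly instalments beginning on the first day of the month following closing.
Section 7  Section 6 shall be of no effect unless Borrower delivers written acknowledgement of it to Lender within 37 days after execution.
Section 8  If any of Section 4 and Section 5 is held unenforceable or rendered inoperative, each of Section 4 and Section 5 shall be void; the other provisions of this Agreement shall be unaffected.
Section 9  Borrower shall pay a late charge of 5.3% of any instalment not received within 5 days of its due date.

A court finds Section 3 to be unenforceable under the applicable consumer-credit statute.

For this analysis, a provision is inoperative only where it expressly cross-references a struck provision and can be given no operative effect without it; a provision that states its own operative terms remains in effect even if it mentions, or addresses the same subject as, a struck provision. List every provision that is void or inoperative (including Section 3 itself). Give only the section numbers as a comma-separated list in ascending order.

Section 3 is struck. Section 4 has no operative effect of its own apart from Section 3 and is therefore inoperative. Although Section 1 refers to Section 3, its operative terms do not depend on Section 3, so it remains in effect. Section 8 declares Section 4 and Section 5 mutually dependent; since one of them has fallen, all of them are of no effect. That brings down Section 5 as well. The remainder continues in force under Section 8. The provisions still in force are Section 1, Section 2, Section 6, Section 7, Section 8, and Section 9.

3, 4, 5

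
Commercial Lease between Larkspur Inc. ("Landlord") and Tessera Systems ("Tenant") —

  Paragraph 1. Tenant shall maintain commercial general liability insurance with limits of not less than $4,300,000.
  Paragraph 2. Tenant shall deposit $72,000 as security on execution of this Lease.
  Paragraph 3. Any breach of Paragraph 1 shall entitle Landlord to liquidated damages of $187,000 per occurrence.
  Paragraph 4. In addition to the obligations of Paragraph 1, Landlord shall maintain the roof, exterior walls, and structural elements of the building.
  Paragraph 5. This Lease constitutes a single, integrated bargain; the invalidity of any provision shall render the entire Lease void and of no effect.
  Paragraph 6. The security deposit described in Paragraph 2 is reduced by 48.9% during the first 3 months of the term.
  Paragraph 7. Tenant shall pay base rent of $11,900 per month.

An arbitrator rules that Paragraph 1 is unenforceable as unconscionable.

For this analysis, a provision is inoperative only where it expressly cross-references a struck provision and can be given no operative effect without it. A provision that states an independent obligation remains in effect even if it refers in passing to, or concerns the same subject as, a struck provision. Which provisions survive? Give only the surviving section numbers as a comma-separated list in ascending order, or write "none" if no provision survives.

none

Paragraph 1 is struck. Paragraph 3 operates only by reference to Paragraph 1, so it falls with Paragraph 1. Paragraph 5 provides that the Lease is not severable, so the invalidity of any one provision voids the entire Lease. No provision of the Lease survives.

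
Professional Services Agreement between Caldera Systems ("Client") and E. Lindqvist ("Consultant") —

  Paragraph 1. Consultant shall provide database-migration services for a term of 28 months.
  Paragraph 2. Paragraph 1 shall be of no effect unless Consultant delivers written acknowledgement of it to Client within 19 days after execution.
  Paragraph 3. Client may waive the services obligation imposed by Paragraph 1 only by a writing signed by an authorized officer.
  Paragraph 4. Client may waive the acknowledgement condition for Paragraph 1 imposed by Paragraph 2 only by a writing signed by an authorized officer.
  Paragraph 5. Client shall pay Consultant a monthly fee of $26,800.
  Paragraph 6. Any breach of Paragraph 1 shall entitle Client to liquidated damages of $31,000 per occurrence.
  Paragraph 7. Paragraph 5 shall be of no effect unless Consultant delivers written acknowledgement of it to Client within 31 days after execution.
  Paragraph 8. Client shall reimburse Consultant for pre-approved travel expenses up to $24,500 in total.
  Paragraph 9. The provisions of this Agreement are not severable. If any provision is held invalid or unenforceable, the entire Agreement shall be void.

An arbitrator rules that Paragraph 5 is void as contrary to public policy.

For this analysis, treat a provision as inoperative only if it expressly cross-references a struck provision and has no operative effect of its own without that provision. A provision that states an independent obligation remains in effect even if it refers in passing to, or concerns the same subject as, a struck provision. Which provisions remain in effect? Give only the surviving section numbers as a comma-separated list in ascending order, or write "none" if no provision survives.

none

Paragraph 5 is struck. Paragraph 7 has no operative effect of its own apart from Paragraph 5 and is therefore inoperative. Paragraph 9 provides that the Agreement is not severable, so the invalidity of any one provision voids the entire Agreement. No provision of the Agreement survives.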